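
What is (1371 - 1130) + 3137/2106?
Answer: 510683/2106 ≈ 242.49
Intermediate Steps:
(1371 - 1130) + 3137/2106 = 241 + 3137*(1/2106) = 241 + 3137/2106 = 510683/2106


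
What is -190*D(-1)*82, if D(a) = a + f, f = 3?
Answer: -31160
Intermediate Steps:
D(a) = 3 + a (D(a) = a + 3 = 3 + a)
-190*D(-1)*82 = -190*(3 - 1)*82 = -190*2*82 = -380*82 = -31160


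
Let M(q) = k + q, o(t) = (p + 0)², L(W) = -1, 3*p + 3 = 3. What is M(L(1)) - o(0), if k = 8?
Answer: 7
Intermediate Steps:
p = 0 (p = -1 + (⅓)*3 = -1 + 1 = 0)
o(t) = 0 (o(t) = (0 + 0)² = 0² = 0)
M(q) = 8 + q
M(L(1)) - o(0) = (8 - 1) - 1*0 = 7 + 0 = 7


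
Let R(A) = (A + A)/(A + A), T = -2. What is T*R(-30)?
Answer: -2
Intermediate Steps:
R(A) = 1 (R(A) = (2*A)/((2*A)) = (2*A)*(1/(2*A)) = 1)
T*R(-30) = -2*1 = -2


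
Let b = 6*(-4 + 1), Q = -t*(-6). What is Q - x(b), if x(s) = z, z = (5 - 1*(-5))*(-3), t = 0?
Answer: 30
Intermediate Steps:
Q = 0 (Q = -1*0*(-6) = 0*(-6) = 0)
b = -18 (b = 6*(-3) = -18)
z = -30 (z = (5 + 5)*(-3) = 10*(-3) = -30)
x(s) = -30
Q - x(b) = 0 - 1*(-30) = 0 + 30 = 30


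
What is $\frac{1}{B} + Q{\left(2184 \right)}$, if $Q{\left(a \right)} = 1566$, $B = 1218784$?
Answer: $\frac{1908615745}{1218784} \approx 1566.0$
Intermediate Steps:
$\frac{1}{B} + Q{\left(2184 \right)} = \frac{1}{1218784} + 1566 = \frac{1908615745}{1218784}$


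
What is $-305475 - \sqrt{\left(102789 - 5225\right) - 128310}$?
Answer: $-305475 - i \sqrt{30746} \approx -3.0548 \cdot 10^{5} - 175.35 i$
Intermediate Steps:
$-305475 - \sqrt{\left(102789 - 5225\right) - 128310} = -305475 - \sqrt{97564 - 128310} = -305475 - \sqrt{-30746} = -305475 - i \sqrt{30746}$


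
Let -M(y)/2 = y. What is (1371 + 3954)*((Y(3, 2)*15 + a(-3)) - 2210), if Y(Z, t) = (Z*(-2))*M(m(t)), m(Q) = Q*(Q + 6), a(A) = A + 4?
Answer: 3573075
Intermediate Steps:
a(A) = 4 + A
m(Q) = Q*(6 + Q)
M(y) = -2*y
Y(Z, t) = 4*Z*t*(6 + t) (Y(Z, t) = (Z*(-2))*(-2*t*(6 + t)) = (-2*Z)*(-2*t*(6 + t)) = 4*Z*t*(6 + t))
(1371 + 3954)*((Y(3, 2)*15 + a(-3)) - 2210) = (1371 + 3954)*(((4*3*2*(6 + 2))*15 + (4 - 3)) - 2210) = 5325*(((4*3*2*8)*15 + 1) - 2210) = 5325*((192*15 + 1) - 2210) = 5325*((2880 + 1) - 2210) = 5325*(2881 - 2210) = 5325*671 = 3573075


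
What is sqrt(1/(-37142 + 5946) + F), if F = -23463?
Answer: I*sqrt(5708491690451)/15598 ≈ 153.18*I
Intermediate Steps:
sqrt(1/(-37142 + 5946) + F) = sqrt(1/(-37142 + 5946) - 23463) = sqrt(1/(-31196) - 23463) = sqrt(-1/31196 - 23463) = sqrt(-731951749/31196) = I*sqrt(5708491690451)/15598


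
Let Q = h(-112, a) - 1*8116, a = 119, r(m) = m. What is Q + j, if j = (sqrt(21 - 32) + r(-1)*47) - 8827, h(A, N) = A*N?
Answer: -30318 + I*sqrt(11) ≈ -30318.0 + 3.3166*I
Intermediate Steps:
j = -8874 + I*sqrt(11) (j = (sqrt(21 - 32) - 1*47) - 8827 = (sqrt(-11) - 47) - 8827 = (I*sqrt(11) - 47) - 8827 = (-47 + I*sqrt(11)) - 8827 = -8874 + I*sqrt(11) ≈ -8874.0 + 3.3166*I)
Q = -21444 (Q = -112*119 - 1*8116 = -13328 - 8116 = -21444)
Q + j = -21444 + (-8874 + I*sqrt(11)) = -30318 + I*sqrt(11)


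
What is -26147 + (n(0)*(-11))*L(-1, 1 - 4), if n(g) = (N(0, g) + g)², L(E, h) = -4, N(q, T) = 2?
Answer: -25971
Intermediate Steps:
n(g) = (2 + g)²
-26147 + (n(0)*(-11))*L(-1, 1 - 4) = -26147 + ((2 + 0)²*(-11))*(-4) = -26147 + (2²*(-11))*(-4) = -26147 + (4*(-11))*(-4) = -26147 - 44*(-4) = -26147 + 176 = -25971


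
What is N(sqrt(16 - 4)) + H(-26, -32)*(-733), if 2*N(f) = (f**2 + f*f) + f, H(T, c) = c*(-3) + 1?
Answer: -71089 + sqrt(3) ≈ -71087.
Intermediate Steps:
H(T, c) = 1 - 3*c (H(T, c) = -3*c + 1 = 1 - 3*c)
N(f) = f**2 + f/2 (N(f) = ((f**2 + f*f) + f)/2 = ((f**2 + f**2) + f)/2 = (2*f**2 + f)/2 = (f + 2*f**2)/2 = f**2 + f/2)
N(sqrt(16 - 4)) + H(-26, -32)*(-733) = sqrt(16 - 4)*(1/2 + sqrt(16 - 4)) + (1 - 3*(-32))*(-733) = sqrt(12)*(1/2 + sqrt(12)) + (1 + 96)*(-733) = (2*sqrt(3))*(1/2 + 2*sqrt(3)) + 97*(-733) = 2*sqrt(3)*(1/2 + 2*sqrt(3)) - 71101 = -71101 + 2*sqrt(3)*(1/2 + 2*sqrt(3))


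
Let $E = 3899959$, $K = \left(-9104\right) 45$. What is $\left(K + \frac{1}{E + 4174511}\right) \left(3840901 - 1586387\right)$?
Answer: $- \frac{3728908518897559943}{4037235} \approx -9.2363 \cdot 10^{11}$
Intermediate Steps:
$K = -409680$
$\left(K + \frac{1}{E + 4174511}\right) \left(3840901 - 1586387\right) = \left(-409680 + \frac{1}{3899959 + 4174511}\right) \left(3840901 - 1586387\right) = \left(-409680 + \frac{1}{8074470}\right) 2254514 = \left(- \frac{3307948869599}{8074470}\right) 2254514 = - \frac{3728908518897559943}{4037235}$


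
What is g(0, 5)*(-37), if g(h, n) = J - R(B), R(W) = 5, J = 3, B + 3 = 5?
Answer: 74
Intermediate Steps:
B = 2 (B = -3 + 5 = 2)
g(h, n) = -2 (g(h, n) = 3 - 1*5 = 3 - 5 = -2)
g(0, 5)*(-37) = -2*(-37) = 74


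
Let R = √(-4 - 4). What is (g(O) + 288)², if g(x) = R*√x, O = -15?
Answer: 83064 - 1152*√30 ≈ 76754.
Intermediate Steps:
R = 2*I*√2 (R = √(-8) = 2*I*√2 ≈ 2.8284*I)
g(x) = 2*I*√2*√x (g(x) = (2*I*√2)*√x = 2*I*√2*√x)
(g(O) + 288)² = (2*I*√2*√(-15) + 288)² = (2*I*√2*(I*√15) + 288)² = (-2*√30 + 288)² = (288 - 2*√30)²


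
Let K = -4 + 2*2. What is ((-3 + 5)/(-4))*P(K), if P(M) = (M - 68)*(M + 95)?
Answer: 3230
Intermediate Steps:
K = 0 (K = -4 + 4 = 0)
P(M) = (-68 + M)*(95 + M)
((-3 + 5)/(-4))*P(K) = ((-3 + 5)/(-4))*(-6460 + 0**2 + 27*0) = (2*(-1/4))*(-6460 + 0 + 0) = -1/2*(-6460) = 3230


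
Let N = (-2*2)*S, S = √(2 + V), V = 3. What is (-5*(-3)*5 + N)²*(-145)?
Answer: -827225 + 87000*√5 ≈ -6.3269e+5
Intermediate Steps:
S = √5 (S = √(2 + 3) = √5 ≈ 2.2361)
N = -4*√5 (N = (-2*2)*√5 = -4*√5 ≈ -8.9443)
(-5*(-3)*5 + N)²*(-145) = (-5*(-3)*5 - 4*√5)²*(-145) = (15*5 - 4*√5)²*(-145) = (75 - 4*√5)²*(-145) = -145*(75 - 4*√5)²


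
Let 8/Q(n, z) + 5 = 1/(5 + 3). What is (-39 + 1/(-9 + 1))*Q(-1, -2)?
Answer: 2504/39 ≈ 64.205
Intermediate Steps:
Q(n, z) = -64/39 (Q(n, z) = 8/(-5 + 1/(5 + 3)) = 8/(-5 + 1/8) = 8/(-5 + ⅛) = 8/(-39/8) = 8*(-8/39) = -64/39)
(-39 + 1/(-9 + 1))*Q(-1, -2) = (-39 + 1/(-9 + 1))*(-64/39) = (-39 + 1/(-8))*(-64/39) = (-39 - ⅛)*(-64/39) = -313/8*(-64/39) = 2504/39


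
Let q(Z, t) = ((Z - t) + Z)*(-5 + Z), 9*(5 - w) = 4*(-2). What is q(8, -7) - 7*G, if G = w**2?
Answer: -14074/81 ≈ -173.75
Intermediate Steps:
w = 53/9 (w = 5 - 4*(-2)/9 = 5 - 1/9*(-8) = 5 + 8/9 = 53/9 ≈ 5.8889)
q(Z, t) = (-5 + Z)*(-t + 2*Z) (q(Z, t) = (-t + 2*Z)*(-5 + Z) = (-5 + Z)*(-t + 2*Z))
G = 2809/81 (G = (53/9)**2 = 2809/81 ≈ 34.679)
q(8, -7) - 7*G = (-10*8 + 2*8**2 + 5*(-7) - 1*8*(-7)) - 7*2809/81 = (-80 + 2*64 - 35 + 56) - 19663/81 = (-80 + 128 - 35 + 56) - 19663/81 = 69 - 19663/81 = -14074/81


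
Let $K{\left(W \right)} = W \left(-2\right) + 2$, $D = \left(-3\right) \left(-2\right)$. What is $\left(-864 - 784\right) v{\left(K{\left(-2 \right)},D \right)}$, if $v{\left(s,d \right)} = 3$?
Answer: $-4944$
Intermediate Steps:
$D = 6$
$K{\left(W \right)} = 2 - 2 W$ ($K{\left(W \right)} = - 2 W + 2 = 2 - 2 W$)
$\left(-864 - 784\right) v{\left(K{\left(-2 \right)},D \right)} = \left(-864 - 784\right) 3 = \left(-1648\right) 3 = -4944$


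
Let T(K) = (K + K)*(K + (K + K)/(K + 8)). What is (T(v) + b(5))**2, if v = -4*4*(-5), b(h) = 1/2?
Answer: 82950336121/484 ≈ 1.7139e+8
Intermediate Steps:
b(h) = 1/2
v = 80 (v = -16*(-5) = 80)
T(K) = 2*K*(K + 2*K/(8 + K)) (T(K) = (2*K)*(K + (2*K)/(8 + K)) = (2*K)*(K + 2*K/(8 + K)) = 2*K*(K + 2*K/(8 + K)))
(T(v) + b(5))**2 = (2*80**2*(10 + 80)/(8 + 80) + 1/2)**2 = (2*6400*90/88 + 1/2)**2 = (2*6400*(1/88)*90 + 1/2)**2 = (144000/11 + 1/2)**2 = (288011/22)**2 = 82950336121/484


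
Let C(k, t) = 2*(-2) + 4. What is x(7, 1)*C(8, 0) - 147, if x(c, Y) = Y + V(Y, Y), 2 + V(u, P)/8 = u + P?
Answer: -147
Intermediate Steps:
V(u, P) = -16 + 8*P + 8*u (V(u, P) = -16 + 8*(u + P) = -16 + 8*(P + u) = -16 + (8*P + 8*u) = -16 + 8*P + 8*u)
C(k, t) = 0 (C(k, t) = -4 + 4 = 0)
x(c, Y) = -16 + 17*Y (x(c, Y) = Y + (-16 + 8*Y + 8*Y) = Y + (-16 + 16*Y) = -16 + 17*Y)
x(7, 1)*C(8, 0) - 147 = (-16 + 17*1)*0 - 147 = (-16 + 17)*0 - 147 = 1*0 - 147 = 0 - 147 = -147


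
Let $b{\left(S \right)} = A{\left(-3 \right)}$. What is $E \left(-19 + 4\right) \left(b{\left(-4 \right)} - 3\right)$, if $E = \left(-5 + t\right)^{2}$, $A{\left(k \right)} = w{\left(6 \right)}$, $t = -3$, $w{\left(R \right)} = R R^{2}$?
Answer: $-204480$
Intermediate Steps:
$w{\left(R \right)} = R^{3}$
$A{\left(k \right)} = 216$ ($A{\left(k \right)} = 6^{3} = 216$)
$E = 64$ ($E = \left(-5 - 3\right)^{2} = \left(-8\right)^{2} = 64$)
$b{\left(S \right)} = 216$
$E \left(-19 + 4\right) \left(b{\left(-4 \right)} - 3\right) = 64 \left(-19 + 4\right) \left(216 - 3\right) = 64 \left(\left(-15\right) 213\right) = 64 \left(-3195\right) = -204480$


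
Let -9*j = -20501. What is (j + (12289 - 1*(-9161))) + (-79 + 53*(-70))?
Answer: 179450/9 ≈ 19939.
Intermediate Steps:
j = 20501/9 (j = -⅑*(-20501) = 20501/9 ≈ 2277.9)
(j + (12289 - 1*(-9161))) + (-79 + 53*(-70)) = (20501/9 + (12289 - 1*(-9161))) + (-79 + 53*(-70)) = (20501/9 + (12289 + 9161)) + (-79 - 3710) = (20501/9 + 21450) - 3789 = 213551/9 - 3789 = 179450/9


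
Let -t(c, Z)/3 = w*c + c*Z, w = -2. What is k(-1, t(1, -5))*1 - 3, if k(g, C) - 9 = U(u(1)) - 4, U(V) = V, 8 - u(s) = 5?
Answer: 5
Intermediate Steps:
u(s) = 3 (u(s) = 8 - 1*5 = 8 - 5 = 3)
t(c, Z) = 6*c - 3*Z*c (t(c, Z) = -3*(-2*c + c*Z) = -3*(-2*c + Z*c) = 6*c - 3*Z*c)
k(g, C) = 8 (k(g, C) = 9 + (3 - 4) = 9 - 1 = 8)
k(-1, t(1, -5))*1 - 3 = 8*1 - 3 = 8 - 3 = 5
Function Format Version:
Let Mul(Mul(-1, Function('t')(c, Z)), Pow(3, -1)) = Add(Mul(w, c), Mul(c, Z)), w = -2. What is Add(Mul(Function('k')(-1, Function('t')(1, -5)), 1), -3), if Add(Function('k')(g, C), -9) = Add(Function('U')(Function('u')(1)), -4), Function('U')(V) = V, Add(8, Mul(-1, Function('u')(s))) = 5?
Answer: 5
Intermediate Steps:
Function('u')(s) = 3 (Function('u')(s) = Add(8, Mul(-1, 5)) = Add(8, -5) = 3)
Function('t')(c, Z) = Add(Mul(6, c), Mul(-3, Z, c)) (Function('t')(c, Z) = Mul(-3, Add(Mul(-2, c), Mul(c, Z))) = Mul(-3, Add(Mul(-2, c), Mul(Z, c))) = Add(Mul(6, c), Mul(-3, Z, c)))
Function('k')(g, C) = 8 (Function('k')(g, C) = Add(9, Add(3, -4)) = Add(9, -1) = 8)
Add(Mul(Function('k')(-1, Function('t')(1, -5)), 1), -3) = Add(Mul(8, 1), -3) = Add(8, -3) = 5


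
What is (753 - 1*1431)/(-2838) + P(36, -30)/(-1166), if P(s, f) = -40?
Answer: 6849/25069 ≈ 0.27321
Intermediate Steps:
(753 - 1*1431)/(-2838) + P(36, -30)/(-1166) = (753 - 1*1431)/(-2838) - 40/(-1166) = (753 - 1431)*(-1/2838) - 40*(-1/1166) = -678*(-1/2838) + 20/583 = 113/473 + 20/583 = 6849/25069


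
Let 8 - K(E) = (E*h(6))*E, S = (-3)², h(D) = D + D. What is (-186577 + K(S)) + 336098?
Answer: 148557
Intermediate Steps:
h(D) = 2*D
S = 9
K(E) = 8 - 12*E² (K(E) = 8 - E*(2*6)*E = 8 - E*12*E = 8 - 12*E*E = 8 - 12*E²)
(-186577 + K(S)) + 336098 = (-186577 + (8 - 12*9²)) + 336098 = (-186577 + (8 - 12*81)) + 336098 = (-186577 + (8 - 972)) + 336098 = (-186577 - 964) + 336098 = -187541 + 336098 = 148557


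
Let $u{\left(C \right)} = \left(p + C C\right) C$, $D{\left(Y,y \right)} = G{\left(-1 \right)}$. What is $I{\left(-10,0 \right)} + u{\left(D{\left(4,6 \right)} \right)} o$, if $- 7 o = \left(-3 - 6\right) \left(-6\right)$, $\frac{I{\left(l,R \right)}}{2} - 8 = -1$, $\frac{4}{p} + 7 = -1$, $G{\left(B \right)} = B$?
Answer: $\frac{125}{7} \approx 17.857$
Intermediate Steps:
$p = - \frac{1}{2}$ ($p = \frac{4}{-7 - 1} = \frac{4}{-8} = 4 \left(- \frac{1}{8}\right) = - \frac{1}{2} \approx -0.5$)
$I{\left(l,R \right)} = 14$ ($I{\left(l,R \right)} = 16 + 2 \left(-1\right) = 16 - 2 = 14$)
$D{\left(Y,y \right)} = -1$
$u{\left(C \right)} = C \left(- \frac{1}{2} + C^{2}\right)$ ($u{\left(C \right)} = \left(- \frac{1}{2} + C C\right) C = \left(- \frac{1}{2} + C^{2}\right) C = C \left(- \frac{1}{2} + C^{2}\right)$)
$o = - \frac{54}{7}$ ($o = - \frac{\left(-3 - 6\right) \left(-6\right)}{7} = - \frac{\left(-9\right) \left(-6\right)}{7} = \left(- \frac{1}{7}\right) 54 = - \frac{54}{7} \approx -7.7143$)
$I{\left(-10,0 \right)} + u{\left(D{\left(4,6 \right)} \right)} o = 14 + \left(\left(-1\right)^{3} - - \frac{1}{2}\right) \left(- \frac{54}{7}\right) = 14 + \left(-1 + \frac{1}{2}\right) \left(- \frac{54}{7}\right) = 14 - - \frac{27}{7} = 14 + \frac{27}{7} = \frac{125}{7}$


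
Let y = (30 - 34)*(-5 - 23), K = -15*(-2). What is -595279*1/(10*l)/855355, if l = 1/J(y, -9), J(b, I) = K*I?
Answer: 16072533/855355 ≈ 18.790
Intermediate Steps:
K = 30
y = 112 (y = -4*(-28) = 112)
J(b, I) = 30*I
l = -1/270 (l = 1/(30*(-9)) = 1/(-270) = -1/270 ≈ -0.0037037)
-595279*1/(10*l)/855355 = -595279/(10*(-1/270))/855355 = -595279/(-1/27)*(1/855355) = -595279*(-27)*(1/855355) = 16072533*(1/855355) = 16072533/855355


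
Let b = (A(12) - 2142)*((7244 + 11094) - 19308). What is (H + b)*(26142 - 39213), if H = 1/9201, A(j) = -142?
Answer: -88815839362717/3067 ≈ -2.8959e+10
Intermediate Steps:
b = 2215480 (b = (-142 - 2142)*((7244 + 11094) - 19308) = -2284*(18338 - 19308) = -2284*(-970) = 2215480)
H = 1/9201 ≈ 0.00010868
(H + b)*(26142 - 39213) = (1/9201 + 2215480)*(26142 - 39213) = (20384631481/9201)*(-13071) = -88815839362717/3067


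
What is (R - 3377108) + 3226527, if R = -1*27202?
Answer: -177783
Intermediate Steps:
R = -27202
(R - 3377108) + 3226527 = (-27202 - 3377108) + 3226527 = -3404310 + 3226527 = -177783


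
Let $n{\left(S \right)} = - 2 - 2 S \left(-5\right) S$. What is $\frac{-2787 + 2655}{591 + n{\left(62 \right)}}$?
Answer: $\frac{132}{76289} \approx 0.0017303$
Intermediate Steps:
$n{\left(S \right)} = - 20 S^{2}$ ($n{\left(S \right)} = - 2 \cdot 10 S S = - 20 S S = - 20 S^{2}$)
$\frac{-2787 + 2655}{591 + n{\left(62 \right)}} = \frac{-2787 + 2655}{591 - 20 \cdot 62^{2}} = - \frac{132}{591 - 76880} = - \frac{132}{-76289} = \left(-132\right) \left(- \frac{1}{76289}\right) = \frac{132}{76289}$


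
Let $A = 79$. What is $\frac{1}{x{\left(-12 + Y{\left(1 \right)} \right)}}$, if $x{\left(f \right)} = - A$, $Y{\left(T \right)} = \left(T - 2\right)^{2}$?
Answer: $- \frac{1}{79} \approx -0.012658$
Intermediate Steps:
$Y{\left(T \right)} = \left(-2 + T\right)^{2}$
$x{\left(f \right)} = -79$ ($x{\left(f \right)} = \left(-1\right) 79 = -79$)
$\frac{1}{x{\left(-12 + Y{\left(1 \right)} \right)}} = \frac{1}{-79} = - \frac{1}{79}$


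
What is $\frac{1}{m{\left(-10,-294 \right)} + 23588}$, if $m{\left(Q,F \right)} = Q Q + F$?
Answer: $\frac{1}{23394} \approx 4.2746 \cdot 10^{-5}$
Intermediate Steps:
$m{\left(Q,F \right)} = F + Q^{2}$ ($m{\left(Q,F \right)} = Q^{2} + F = F + Q^{2}$)
$\frac{1}{m{\left(-10,-294 \right)} + 23588} = \frac{1}{\left(-294 + \left(-10\right)^{2}\right) + 23588} = \frac{1}{\left(-294 + 100\right) + 23588} = \frac{1}{-194 + 23588} = \frac{1}{23394}$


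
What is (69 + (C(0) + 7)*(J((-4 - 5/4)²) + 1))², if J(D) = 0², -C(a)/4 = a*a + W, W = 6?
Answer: 2704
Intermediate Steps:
C(a) = -24 - 4*a² (C(a) = -4*(a*a + 6) = -4*(a² + 6) = -4*(6 + a²) = -24 - 4*a²)
J(D) = 0
(69 + (C(0) + 7)*(J((-4 - 5/4)²) + 1))² = (69 + ((-24 - 4*0²) + 7)*(0 + 1))² = (69 + ((-24 - 4*0) + 7)*1)² = (69 + ((-24 + 0) + 7)*1)² = (69 + (-24 + 7)*1)² = (69 - 17*1)² = (69 - 17)² = 52² = 2704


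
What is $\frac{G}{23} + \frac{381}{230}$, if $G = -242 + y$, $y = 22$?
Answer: $- \frac{1819}{230} \approx -7.9087$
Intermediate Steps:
$G = -220$ ($G = -242 + 22 = -220$)
$\frac{G}{23} + \frac{381}{230} = - \frac{220}{23} + \frac{381}{230} = - \frac{1819}{230}$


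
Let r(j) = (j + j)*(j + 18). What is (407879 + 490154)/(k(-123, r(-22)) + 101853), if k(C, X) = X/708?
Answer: 158951841/18028025 ≈ 8.8169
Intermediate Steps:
r(j) = 2*j*(18 + j) (r(j) = (2*j)*(18 + j) = 2*j*(18 + j))
k(C, X) = X/708 (k(C, X) = X*(1/708) = X/708)
(407879 + 490154)/(k(-123, r(-22)) + 101853) = (407879 + 490154)/((2*(-22)*(18 - 22))/708 + 101853) = 898033/((2*(-22)*(-4))/708 + 101853) = 898033/((1/708)*176 + 101853) = 898033/(44/177 + 101853) = 898033/(18028025/177) = 898033*(177/18028025) = 158951841/18028025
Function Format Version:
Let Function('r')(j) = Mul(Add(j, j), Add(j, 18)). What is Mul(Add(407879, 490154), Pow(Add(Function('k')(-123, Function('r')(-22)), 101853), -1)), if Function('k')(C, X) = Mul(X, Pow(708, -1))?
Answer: Rational(158951841, 18028025) ≈ 8.8169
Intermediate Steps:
Function('r')(j) = Mul(2, j, Add(18, j)) (Function('r')(j) = Mul(Mul(2, j), Add(18, j)) = Mul(2, j, Add(18, j)))
Function('k')(C, X) = Mul(Rational(1, 708), X) (Function('k')(C, X) = Mul(X, Rational(1, 708)) = Mul(Rational(1, 708), X))
Mul(Add(407879, 490154), Pow(Add(Function('k')(-123, Function('r')(-22)), 101853), -1)) = Mul(Add(407879, 490154), Pow(Add(Mul(Rational(1, 708), Mul(2, -22, Add(18, -22))), 101853), -1)) = Mul(898033, Pow(Add(Mul(Rational(1, 708), Mul(2, -22, -4)), 101853), -1)) = Mul(898033, Pow(Add(Mul(Rational(1, 708), 176), 101853), -1)) = Mul(898033, Pow(Add(Rational(44, 177), 101853), -1)) = Mul(898033, Pow(Rational(18028025, 177), -1)) = Mul(898033, Rational(177, 18028025)) = Rational(158951841, 18028025)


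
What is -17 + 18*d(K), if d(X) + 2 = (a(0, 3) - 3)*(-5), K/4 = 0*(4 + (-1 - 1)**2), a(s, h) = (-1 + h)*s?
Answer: 217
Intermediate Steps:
a(s, h) = s*(-1 + h)
K = 0 (K = 4*(0*(4 + (-1 - 1)**2)) = 4*(0*(4 + (-2)**2)) = 4*(0*(4 + 4)) = 4*(0*8) = 4*0 = 0)
d(X) = 13 (d(X) = -2 + (0*(-1 + 3) - 3)*(-5) = -2 + (0*2 - 3)*(-5) = -2 + (0 - 3)*(-5) = -2 - 3*(-5) = -2 + 15 = 13)
-17 + 18*d(K) = -17 + 18*13 = -17 + 234 = 217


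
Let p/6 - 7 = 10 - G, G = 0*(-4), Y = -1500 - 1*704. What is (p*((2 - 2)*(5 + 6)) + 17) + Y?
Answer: -2187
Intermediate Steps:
Y = -2204 (Y = -1500 - 704 = -2204)
G = 0
p = 102 (p = 42 + 6*(10 - 1*0) = 42 + 6*(10 + 0) = 42 + 6*10 = 42 + 60 = 102)
(p*((2 - 2)*(5 + 6)) + 17) + Y = (102*((2 - 2)*(5 + 6)) + 17) - 2204 = (102*(0*11) + 17) - 2204 = (102*0 + 17) - 2204 = (0 + 17) - 2204 = 17 - 2204 = -2187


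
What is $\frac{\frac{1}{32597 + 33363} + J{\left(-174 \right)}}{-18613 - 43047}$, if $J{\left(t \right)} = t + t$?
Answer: $\frac{22954079}{4067093600} \approx 0.0056439$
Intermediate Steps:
$J{\left(t \right)} = 2 t$
$\frac{\frac{1}{32597 + 33363} + J{\left(-174 \right)}}{-18613 - 43047} = \frac{\frac{1}{32597 + 33363} + 2 \left(-174\right)}{-18613 - 43047} = \frac{\frac{1}{65960} - 348}{-61660} = \left(\frac{1}{65960} - 348\right) \left(- \frac{1}{61660}\right) = \left(- \frac{22954079}{65960}\right) \left(- \frac{1}{61660}\right) = \frac{22954079}{4067093600}$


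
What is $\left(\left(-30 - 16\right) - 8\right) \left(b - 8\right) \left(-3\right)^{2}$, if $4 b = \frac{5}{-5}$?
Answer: $\frac{8019}{2} \approx 4009.5$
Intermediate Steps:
$b = - \frac{1}{4}$ ($b = \frac{5 \frac{1}{-5}}{4} = \frac{5 \left(- \frac{1}{5}\right)}{4} = \frac{1}{4} \left(-1\right) = - \frac{1}{4} \approx -0.25$)
$\left(\left(-30 - 16\right) - 8\right) \left(b - 8\right) \left(-3\right)^{2} = \left(\left(-30 - 16\right) - 8\right) \left(- \frac{1}{4} - 8\right) \left(-3\right)^{2} = \left(-46 - 8\right) \left(- \frac{1}{4} - 8\right) 9 = \left(-54\right) \left(- \frac{33}{4}\right) 9 = \frac{891}{2} \cdot 9 = \frac{8019}{2}$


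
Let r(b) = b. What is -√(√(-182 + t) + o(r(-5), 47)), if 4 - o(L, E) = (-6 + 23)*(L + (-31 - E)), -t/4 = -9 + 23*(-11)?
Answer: -√(1415 + √866) ≈ -38.006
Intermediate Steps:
t = 1048 (t = -4*(-9 + 23*(-11)) = -4*(-9 - 253) = -4*(-262) = 1048)
o(L, E) = 531 - 17*L + 17*E (o(L, E) = 4 - (-6 + 23)*(L + (-31 - E)) = 4 - 17*(-31 + L - E) = 4 - (-527 - 17*E + 17*L) = 4 + (527 - 17*L + 17*E) = 531 - 17*L + 17*E)
-√(√(-182 + t) + o(r(-5), 47)) = -√(√(-182 + 1048) + (531 - 17*(-5) + 17*47)) = -√(√866 + (531 + 85 + 799)) = -√(√866 + 1415) = -√(1415 + √866)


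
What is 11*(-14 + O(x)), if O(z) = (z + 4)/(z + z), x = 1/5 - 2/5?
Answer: -517/2 ≈ -258.50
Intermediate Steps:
x = -1/5 (x = 1*(1/5) - 2*1/5 = 1/5 - 2/5 = -1/5 ≈ -0.20000)
O(z) = (4 + z)/(2*z) (O(z) = (4 + z)/((2*z)) = (4 + z)*(1/(2*z)) = (4 + z)/(2*z))
11*(-14 + O(x)) = 11*(-14 + (4 - 1/5)/(2*(-1/5))) = 11*(-14 + (1/2)*(-5)*(19/5)) = 11*(-14 - 19/2) = 11*(-47/2) = -517/2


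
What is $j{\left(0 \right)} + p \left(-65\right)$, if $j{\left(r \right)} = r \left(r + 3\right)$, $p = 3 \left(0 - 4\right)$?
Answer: $780$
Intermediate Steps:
$p = -12$ ($p = 3 \left(-4\right) = -12$)
$j{\left(r \right)} = r \left(3 + r\right)$
$j{\left(0 \right)} + p \left(-65\right) = 0 \left(3 + 0\right) - -780 = 0 \cdot 3 + 780 = 0 + 780 = 780$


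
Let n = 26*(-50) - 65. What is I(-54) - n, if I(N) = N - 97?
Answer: 1214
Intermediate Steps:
I(N) = -97 + N
n = -1365 (n = -1300 - 65 = -1365)
I(-54) - n = (-97 - 54) - 1*(-1365) = -151 + 1365 = 1214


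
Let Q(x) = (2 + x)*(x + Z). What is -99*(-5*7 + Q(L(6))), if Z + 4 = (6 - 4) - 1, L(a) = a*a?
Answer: -120681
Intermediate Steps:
L(a) = a**2
Z = -3 (Z = -4 + ((6 - 4) - 1) = -4 + (2 - 1) = -4 + 1 = -3)
Q(x) = (-3 + x)*(2 + x) (Q(x) = (2 + x)*(x - 3) = (2 + x)*(-3 + x) = (-3 + x)*(2 + x))
-99*(-5*7 + Q(L(6))) = -99*(-5*7 + (-6 + (6**2)**2 - 1*6**2)) = -99*(-35 + (-6 + 36**2 - 1*36)) = -99*(-35 + (-6 + 1296 - 36)) = -99*(-35 + 1254) = -99*1219 = -120681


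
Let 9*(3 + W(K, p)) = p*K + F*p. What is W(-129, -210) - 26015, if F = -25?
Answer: -67274/3 ≈ -22425.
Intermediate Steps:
W(K, p) = -3 - 25*p/9 + K*p/9 (W(K, p) = -3 + (p*K - 25*p)/9 = -3 + (K*p - 25*p)/9 = -3 + (-25*p + K*p)/9 = -3 + (-25*p/9 + K*p/9) = -3 - 25*p/9 + K*p/9)
W(-129, -210) - 26015 = (-3 - 25/9*(-210) + (⅑)*(-129)*(-210)) - 26015 = (-3 + 1750/3 + 3010) - 26015 = 10771/3 - 26015 = -67274/3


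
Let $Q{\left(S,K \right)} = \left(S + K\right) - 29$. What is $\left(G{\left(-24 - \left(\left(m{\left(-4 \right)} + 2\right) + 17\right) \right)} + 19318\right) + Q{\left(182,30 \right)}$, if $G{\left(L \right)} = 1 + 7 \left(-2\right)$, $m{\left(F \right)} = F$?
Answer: $19488$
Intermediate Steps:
$Q{\left(S,K \right)} = -29 + K + S$ ($Q{\left(S,K \right)} = \left(K + S\right) - 29 = -29 + K + S$)
$G{\left(L \right)} = -13$ ($G{\left(L \right)} = 1 - 14 = -13$)
$\left(G{\left(-24 - \left(\left(m{\left(-4 \right)} + 2\right) + 17\right) \right)} + 19318\right) + Q{\left(182,30 \right)} = \left(-13 + 19318\right) + \left(-29 + 30 + 182\right) = 19305 + 183 = 19488$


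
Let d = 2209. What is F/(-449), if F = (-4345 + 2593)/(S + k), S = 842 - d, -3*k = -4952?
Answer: 5256/382099 ≈ 0.013756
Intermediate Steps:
k = 4952/3 (k = -⅓*(-4952) = 4952/3 ≈ 1650.7)
S = -1367 (S = 842 - 1*2209 = 842 - 2209 = -1367)
F = -5256/851 (F = (-4345 + 2593)/(-1367 + 4952/3) = -1752/851/3 = -1752*3/851 = -5256/851 ≈ -6.1763)
F/(-449) = -5256/851/(-449) = -5256/851*(-1/449) = 5256/382099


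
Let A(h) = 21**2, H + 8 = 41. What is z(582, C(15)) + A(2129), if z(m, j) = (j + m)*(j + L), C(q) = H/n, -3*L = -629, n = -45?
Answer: 27424571/225 ≈ 1.2189e+5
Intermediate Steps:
L = 629/3 (L = -1/3*(-629) = 629/3 ≈ 209.67)
H = 33 (H = -8 + 41 = 33)
A(h) = 441
C(q) = -11/15 (C(q) = 33/(-45) = 33*(-1/45) = -11/15)
z(m, j) = (629/3 + j)*(j + m) (z(m, j) = (j + m)*(j + 629/3) = (j + m)*(629/3 + j) = (629/3 + j)*(j + m))
z(582, C(15)) + A(2129) = ((-11/15)**2 + (629/3)*(-11/15) + (629/3)*582 - 11/15*582) + 441 = (121/225 - 6919/45 + 122026 - 2134/5) + 441 = 27325346/225 + 441 = 27424571/225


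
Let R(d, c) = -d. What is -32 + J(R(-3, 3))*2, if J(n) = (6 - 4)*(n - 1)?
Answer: -24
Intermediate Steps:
J(n) = -2 + 2*n (J(n) = 2*(-1 + n) = -2 + 2*n)
-32 + J(R(-3, 3))*2 = -32 + (-2 + 2*(-1*(-3)))*2 = -32 + (-2 + 2*3)*2 = -32 + (-2 + 6)*2 = -32 + 4*2 = -32 + 8 = -24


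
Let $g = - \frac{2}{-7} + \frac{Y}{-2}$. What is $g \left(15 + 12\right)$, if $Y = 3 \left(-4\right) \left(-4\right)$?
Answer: $- \frac{4482}{7} \approx -640.29$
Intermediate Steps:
$Y = 48$ ($Y = \left(-12\right) \left(-4\right) = 48$)
$g = - \frac{166}{7}$ ($g = - \frac{2}{-7} + \frac{48}{-2} = \left(-2\right) \left(- \frac{1}{7}\right) + 48 \left(- \frac{1}{2}\right) = \frac{2}{7} - 24 = - \frac{166}{7} \approx -23.714$)
$g \left(15 + 12\right) = - \frac{166 \left(15 + 12\right)}{7} = \left(- \frac{166}{7}\right) 27 = - \frac{4482}{7}$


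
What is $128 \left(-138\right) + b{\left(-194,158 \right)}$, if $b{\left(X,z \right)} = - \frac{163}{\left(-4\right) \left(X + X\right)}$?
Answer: $- \frac{27414691}{1552} \approx -17664.0$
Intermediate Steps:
$b{\left(X,z \right)} = \frac{163}{8 X}$ ($b{\left(X,z \right)} = - \frac{163}{\left(-4\right) 2 X} = - \frac{163}{\left(-8\right) X} = - 163 \left(- \frac{1}{8 X}\right) = \frac{163}{8 X}$)
$128 \left(-138\right) + b{\left(-194,158 \right)} = 128 \left(-138\right) + \frac{163}{8 \left(-194\right)} = -17664 + \frac{163}{8} \left(- \frac{1}{194}\right) = -17664 - \frac{163}{1552} = - \frac{27414691}{1552}$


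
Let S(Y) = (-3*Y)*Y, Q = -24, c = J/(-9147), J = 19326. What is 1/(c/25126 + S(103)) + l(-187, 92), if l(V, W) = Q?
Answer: -29258920552667/1219120093670 ≈ -24.000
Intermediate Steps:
c = -6442/3049 (c = 19326/(-9147) = 19326*(-1/9147) = -6442/3049 ≈ -2.1128)
l(V, W) = -24
S(Y) = -3*Y²
1/(c/25126 + S(103)) + l(-187, 92) = 1/(-6442/3049/25126 - 3*103²) - 24 = 1/(-6442/3049*1/25126 - 3*10609) - 24 = 1/(-3221/38304587 - 31827) - 24 = 1/(-1219120093670/38304587) - 24 = -38304587/1219120093670 - 24 = -29258920552667/1219120093670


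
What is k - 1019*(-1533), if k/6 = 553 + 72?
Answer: 1565877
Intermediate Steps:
k = 3750 (k = 6*(553 + 72) = 6*625 = 3750)
k - 1019*(-1533) = 3750 - 1019*(-1533) = 3750 + 1562127 = 1565877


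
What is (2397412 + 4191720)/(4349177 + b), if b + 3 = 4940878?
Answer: 1647283/2322513 ≈ 0.70927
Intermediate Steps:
b = 4940875 (b = -3 + 4940878 = 4940875)
(2397412 + 4191720)/(4349177 + b) = (2397412 + 4191720)/(4349177 + 4940875) = 6589132/9290052 = 6589132*(1/9290052) = 1647283/2322513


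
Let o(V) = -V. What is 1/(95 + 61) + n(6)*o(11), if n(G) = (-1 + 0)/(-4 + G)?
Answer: 859/156 ≈ 5.5064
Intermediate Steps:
n(G) = -1/(-4 + G)
1/(95 + 61) + n(6)*o(11) = 1/(95 + 61) + (-1/(-4 + 6))*(-1*11) = 1/156 - 1/2*(-11) = 1/156 - 1*½*(-11) = 1/156 - ½*(-11) = 1/156 + 11/2 = 859/156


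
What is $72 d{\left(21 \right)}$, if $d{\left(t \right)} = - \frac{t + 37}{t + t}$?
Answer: $- \frac{696}{7} \approx -99.429$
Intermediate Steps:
$d{\left(t \right)} = - \frac{37 + t}{2 t}$
$72 d{\left(21 \right)} = 72 \frac{-37 - 21}{2 \cdot 21} = 72 \cdot \frac{1}{2} \cdot \frac{1}{21} \left(-37 - 21\right) = 72 \cdot \frac{1}{2} \cdot \frac{1}{21} \left(-58\right) = 72 \left(- \frac{29}{21}\right) = - \frac{696}{7}$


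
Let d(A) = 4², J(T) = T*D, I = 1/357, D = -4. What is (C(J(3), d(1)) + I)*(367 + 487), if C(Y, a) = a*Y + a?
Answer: -7665382/51 ≈ -1.5030e+5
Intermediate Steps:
I = 1/357 ≈ 0.0028011
J(T) = -4*T (J(T) = T*(-4) = -4*T)
d(A) = 16
C(Y, a) = a + Y*a (C(Y, a) = Y*a + a = a + Y*a)
(C(J(3), d(1)) + I)*(367 + 487) = (16*(1 - 4*3) + 1/357)*(367 + 487) = (16*(1 - 12) + 1/357)*854 = (16*(-11) + 1/357)*854 = (-176 + 1/357)*854 = -62831/357*854 = -7665382/51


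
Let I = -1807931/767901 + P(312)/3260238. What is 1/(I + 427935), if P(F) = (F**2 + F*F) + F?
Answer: 417256670073/178557775683580492 ≈ 2.3368e-6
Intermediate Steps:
P(F) = F + 2*F**2 (P(F) = (F**2 + F**2) + F = 2*F**2 + F = F + 2*F**2)
I = -957424108763/417256670073 (I = -1807931/767901 + (312*(1 + 2*312))/3260238 = -1807931*1/767901 + (312*(1 + 624))*(1/3260238) = -1807931/767901 + (312*625)*(1/3260238) = -1807931/767901 + 195000*(1/3260238) = -1807931/767901 + 32500/543373 = -957424108763/417256670073 ≈ -2.2946)
1/(I + 427935) = 1/(-957424108763/417256670073 + 427935) = 1/(178557775683580492/417256670073) = 417256670073/178557775683580492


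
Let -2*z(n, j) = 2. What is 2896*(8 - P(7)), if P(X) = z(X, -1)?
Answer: 26064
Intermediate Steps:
z(n, j) = -1 (z(n, j) = -½*2 = -1)
P(X) = -1
2896*(8 - P(7)) = 2896*(8 - 1*(-1)) = 2896*(8 + 1) = 2896*9 = 26064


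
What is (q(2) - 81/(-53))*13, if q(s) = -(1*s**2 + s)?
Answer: -3081/53 ≈ -58.132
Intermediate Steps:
q(s) = -s - s**2 (q(s) = -(s**2 + s) = -(s + s**2) = -s - s**2)
(q(2) - 81/(-53))*13 = (-1*2*(1 + 2) - 81/(-53))*13 = (-1*2*3 - 81*(-1/53))*13 = (-6 + 81/53)*13 = -237/53*13 = -3081/53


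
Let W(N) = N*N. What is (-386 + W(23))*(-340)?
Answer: -48620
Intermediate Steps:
W(N) = N²
(-386 + W(23))*(-340) = (-386 + 23²)*(-340) = (-386 + 529)*(-340) = 143*(-340) = -48620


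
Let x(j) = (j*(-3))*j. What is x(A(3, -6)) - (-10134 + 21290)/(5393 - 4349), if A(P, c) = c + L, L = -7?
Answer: -135116/261 ≈ -517.69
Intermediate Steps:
A(P, c) = -7 + c (A(P, c) = c - 7 = -7 + c)
x(j) = -3*j² (x(j) = (-3*j)*j = -3*j²)
x(A(3, -6)) - (-10134 + 21290)/(5393 - 4349) = -3*(-7 - 6)² - (-10134 + 21290)/(5393 - 4349) = -3*(-13)² - 11156/1044 = -3*169 - 11156/1044 = -507 - 1*2789/261 = -507 - 2789/261 = -135116/261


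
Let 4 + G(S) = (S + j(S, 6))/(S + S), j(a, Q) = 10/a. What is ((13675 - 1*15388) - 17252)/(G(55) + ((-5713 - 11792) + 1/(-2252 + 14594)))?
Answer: 585165075/540224714 ≈ 1.0832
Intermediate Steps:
G(S) = -4 + (S + 10/S)/(2*S) (G(S) = -4 + (S + 10/S)/(S + S) = -4 + (S + 10/S)/((2*S)) = -4 + (S + 10/S)*(1/(2*S)) = -4 + (S + 10/S)/(2*S))
((13675 - 1*15388) - 17252)/(G(55) + ((-5713 - 11792) + 1/(-2252 + 14594))) = ((13675 - 1*15388) - 17252)/((-7/2 + 5/55²) + ((-5713 - 11792) + 1/(-2252 + 14594))) = ((13675 - 15388) - 17252)/((-7/2 + 5*(1/3025)) + (-17505 + 1/12342)) = (-1713 - 17252)/((-7/2 + 1/605) + (-17505 + 1/12342)) = -18965/(-4233/1210 - 216046709/12342) = -18965/(-540224714/30855) = -18965*(-30855/540224714) = 585165075/540224714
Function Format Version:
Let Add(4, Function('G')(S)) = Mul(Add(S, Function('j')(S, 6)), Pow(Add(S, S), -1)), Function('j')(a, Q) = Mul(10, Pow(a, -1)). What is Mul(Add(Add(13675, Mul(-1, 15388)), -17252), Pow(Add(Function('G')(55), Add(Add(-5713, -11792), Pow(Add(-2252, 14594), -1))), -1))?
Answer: Rational(585165075, 540224714) ≈ 1.0832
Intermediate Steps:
Function('G')(S) = Add(-4, Mul(Rational(1, 2), Pow(S, -1), Add(S, Mul(10, Pow(S, -1))))) (Function('G')(S) = Add(-4, Mul(Add(S, Mul(10, Pow(S, -1))), Pow(Add(S, S), -1))) = Add(-4, Mul(Add(S, Mul(10, Pow(S, -1))), Pow(Mul(2, S), -1))) = Add(-4, Mul(Add(S, Mul(10, Pow(S, -1))), Mul(Rational(1, 2), Pow(S, -1)))) = Add(-4, Mul(Rational(1, 2), Pow(S, -1), Add(S, Mul(10, Pow(S, -1))))))
Mul(Add(Add(13675, Mul(-1, 15388)), -17252), Pow(Add(Function('G')(55), Add(Add(-5713, -11792), Pow(Add(-2252, 14594), -1))), -1)) = Mul(Add(Add(13675, Mul(-1, 15388)), -17252), Pow(Add(Add(Rational(-7, 2), Mul(5, Pow(55, -2))), Add(Add(-5713, -11792), Pow(Add(-2252, 14594), -1))), -1)) = Mul(Add(Add(13675, -15388), -17252), Pow(Add(Add(Rational(-7, 2), Mul(5, Rational(1, 3025))), Add(-17505, Pow(12342, -1))), -1)) = Mul(Add(-1713, -17252), Pow(Add(Add(Rational(-7, 2), Rational(1, 605)), Add(-17505, Rational(1, 12342))), -1)) = Mul(-18965, Pow(Add(Rational(-4233, 1210), Rational(-216046709, 12342)), -1)) = Mul(-18965, Pow(Rational(-540224714, 30855), -1)) = Mul(-18965, Rational(-30855, 540224714)) = Rational(585165075, 540224714)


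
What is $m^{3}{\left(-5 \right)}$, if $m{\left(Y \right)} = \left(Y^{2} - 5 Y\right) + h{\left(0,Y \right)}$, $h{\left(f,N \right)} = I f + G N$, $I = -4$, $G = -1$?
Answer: $166375$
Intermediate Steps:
$h{\left(f,N \right)} = - N - 4 f$ ($h{\left(f,N \right)} = - 4 f - N = - N - 4 f$)
$m{\left(Y \right)} = Y^{2} - 6 Y$ ($m{\left(Y \right)} = \left(Y^{2} - 5 Y\right) - Y = Y^{2} - 6 Y$)
$m^{3}{\left(-5 \right)} = \left(- 5 \left(-6 - 5\right)\right)^{3} = \left(\left(-5\right) \left(-11\right)\right)^{3} = 55^{3} = 166375$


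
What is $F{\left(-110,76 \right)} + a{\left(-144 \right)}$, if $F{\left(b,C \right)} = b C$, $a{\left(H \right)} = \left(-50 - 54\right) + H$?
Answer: $-8608$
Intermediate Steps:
$a{\left(H \right)} = -104 + H$ ($a{\left(H \right)} = \left(-50 - 54\right) + H = -104 + H$)
$F{\left(b,C \right)} = C b$
$F{\left(-110,76 \right)} + a{\left(-144 \right)} = 76 \left(-110\right) - 248 = -8360 - 248 = -8608$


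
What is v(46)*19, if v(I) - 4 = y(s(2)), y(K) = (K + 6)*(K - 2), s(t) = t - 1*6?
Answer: -152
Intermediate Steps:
s(t) = -6 + t (s(t) = t - 6 = -6 + t)
y(K) = (-2 + K)*(6 + K) (y(K) = (6 + K)*(-2 + K) = (-2 + K)*(6 + K))
v(I) = -8 (v(I) = 4 + (-12 + (-6 + 2)² + 4*(-6 + 2)) = 4 + (-12 + (-4)² + 4*(-4)) = 4 + (-12 + 16 - 16) = 4 - 12 = -8)
v(46)*19 = -8*19 = -152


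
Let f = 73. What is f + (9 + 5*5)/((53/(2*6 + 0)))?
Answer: 4277/53 ≈ 80.698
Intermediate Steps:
f + (9 + 5*5)/((53/(2*6 + 0))) = 73 + (9 + 5*5)/((53/(2*6 + 0))) = 73 + (9 + 25)/((53/(12 + 0))) = 73 + 34/((53/12)) = 73 + 34/((53*(1/12))) = 73 + 34/(53/12) = 73 + 34*(12/53) = 73 + 408/53 = 4277/53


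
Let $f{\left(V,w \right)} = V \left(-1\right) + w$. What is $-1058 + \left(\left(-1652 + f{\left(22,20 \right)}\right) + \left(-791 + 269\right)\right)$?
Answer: $-3234$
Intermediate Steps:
$f{\left(V,w \right)} = w - V$ ($f{\left(V,w \right)} = - V + w = w - V$)
$-1058 + \left(\left(-1652 + f{\left(22,20 \right)}\right) + \left(-791 + 269\right)\right) = -1058 + \left(\left(-1652 + \left(20 - 22\right)\right) + \left(-791 + 269\right)\right) = -1058 + \left(\left(-1652 + \left(20 - 22\right)\right) - 522\right) = -1058 - 2176 = -3234$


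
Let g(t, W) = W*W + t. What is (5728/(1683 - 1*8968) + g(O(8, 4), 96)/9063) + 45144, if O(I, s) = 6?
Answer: 18745916314/415245 ≈ 45144.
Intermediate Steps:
g(t, W) = t + W**2 (g(t, W) = W**2 + t = t + W**2)
(5728/(1683 - 1*8968) + g(O(8, 4), 96)/9063) + 45144 = (5728/(1683 - 1*8968) + (6 + 96**2)/9063) + 45144 = (5728/(1683 - 8968) + (6 + 9216)*(1/9063)) + 45144 = (5728/(-7285) + 9222*(1/9063)) + 45144 = (5728*(-1/7285) + 58/57) + 45144 = (-5728/7285 + 58/57) + 45144 = 96034/415245 + 45144 = 18745916314/415245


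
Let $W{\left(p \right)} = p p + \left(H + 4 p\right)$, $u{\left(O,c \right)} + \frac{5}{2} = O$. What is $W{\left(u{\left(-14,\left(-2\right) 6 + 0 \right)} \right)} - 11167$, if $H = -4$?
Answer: $- \frac{43859}{4} \approx -10965.0$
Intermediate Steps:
$u{\left(O,c \right)} = - \frac{5}{2} + O$
$W{\left(p \right)} = -4 + p^{2} + 4 p$ ($W{\left(p \right)} = p p + \left(-4 + 4 p\right) = p^{2} + \left(-4 + 4 p\right) = -4 + p^{2} + 4 p$)
$W{\left(u{\left(-14,\left(-2\right) 6 + 0 \right)} \right)} - 11167 = \left(-4 + \left(- \frac{5}{2} - 14\right)^{2} + 4 \left(- \frac{5}{2} - 14\right)\right) - 11167 = \left(-4 + \left(- \frac{33}{2}\right)^{2} + 4 \left(- \frac{33}{2}\right)\right) - 11167 = \left(-4 + \frac{1089}{4} - 66\right) - 11167 = \frac{809}{4} - 11167 = - \frac{43859}{4}$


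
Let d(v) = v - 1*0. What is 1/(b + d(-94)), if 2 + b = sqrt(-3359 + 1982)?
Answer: -32/3531 - I*sqrt(17)/1177 ≈ -0.0090626 - 0.0035031*I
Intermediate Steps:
d(v) = v (d(v) = v + 0 = v)
b = -2 + 9*I*sqrt(17) (b = -2 + sqrt(-3359 + 1982) = -2 + sqrt(-1377) = -2 + 9*I*sqrt(17) ≈ -2.0 + 37.108*I)
1/(b + d(-94)) = 1/((-2 + 9*I*sqrt(17)) - 94) = 1/(-96 + 9*I*sqrt(17))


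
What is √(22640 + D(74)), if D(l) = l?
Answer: √22714 ≈ 150.71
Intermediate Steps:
√(22640 + D(74)) = √(22640 + 74) = √22714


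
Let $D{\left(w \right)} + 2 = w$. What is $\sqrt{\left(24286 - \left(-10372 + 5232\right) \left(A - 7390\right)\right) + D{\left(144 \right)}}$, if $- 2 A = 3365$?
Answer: $i \sqrt{46608222} \approx 6827.0 i$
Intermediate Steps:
$A = - \frac{3365}{2}$ ($A = \left(- \frac{1}{2}\right) 3365 = - \frac{3365}{2} \approx -1682.5$)
$D{\left(w \right)} = -2 + w$
$\sqrt{\left(24286 - \left(-10372 + 5232\right) \left(A - 7390\right)\right) + D{\left(144 \right)}} = \sqrt{\left(24286 - \left(-10372 + 5232\right) \left(- \frac{3365}{2} - 7390\right)\right) + \left(-2 + 144\right)} = \sqrt{\left(24286 - \left(-5140\right) \left(- \frac{18145}{2}\right)\right) + 142} = \sqrt{\left(24286 - 46632650\right) + 142} = \sqrt{-46608364 + 142} = \sqrt{-46608222} = i \sqrt{46608222}$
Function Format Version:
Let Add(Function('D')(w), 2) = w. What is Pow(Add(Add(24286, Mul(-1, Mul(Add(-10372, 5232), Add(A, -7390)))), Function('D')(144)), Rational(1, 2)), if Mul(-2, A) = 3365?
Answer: Mul(I, Pow(46608222, Rational(1, 2))) ≈ Mul(6827.0, I)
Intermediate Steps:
A = Rational(-3365, 2) (A = Mul(Rational(-1, 2), 3365) = Rational(-3365, 2) ≈ -1682.5)
Function('D')(w) = Add(-2, w)
Pow(Add(Add(24286, Mul(-1, Mul(Add(-10372, 5232), Add(A, -7390)))), Function('D')(144)), Rational(1, 2)) = Pow(Add(Add(24286, Mul(-1, Mul(Add(-10372, 5232), Add(Rational(-3365, 2), -7390)))), Add(-2, 144)), Rational(1, 2)) = Pow(Add(Add(24286, Mul(-1, Mul(-5140, Rational(-18145, 2)))), 142), Rational(1, 2)) = Pow(Add(Add(24286, Mul(-1, 46632650)), 142), Rational(1, 2)) = Pow(Add(Add(24286, -46632650), 142), Rational(1, 2)) = Pow(Add(-46608364, 142), Rational(1, 2)) = Pow(-46608222, Rational(1, 2)) = Mul(I, Pow(46608222, Rational(1, 2)))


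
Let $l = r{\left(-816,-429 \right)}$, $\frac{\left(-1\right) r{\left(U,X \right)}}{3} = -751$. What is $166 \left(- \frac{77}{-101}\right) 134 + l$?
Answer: $\frac{1940341}{101} \approx 19211.0$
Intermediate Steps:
$r{\left(U,X \right)} = 2253$ ($r{\left(U,X \right)} = \left(-3\right) \left(-751\right) = 2253$)
$l = 2253$
$166 \left(- \frac{77}{-101}\right) 134 + l = 166 \left(- \frac{77}{-101}\right) 134 + 2253 = 166 \left(\left(-77\right) \left(- \frac{1}{101}\right)\right) 134 + 2253 = 166 \cdot \frac{77}{101} \cdot 134 + 2253 = \frac{12782}{101} \cdot 134 + 2253 = \frac{1712788}{101} + 2253 = \frac{1940341}{101}$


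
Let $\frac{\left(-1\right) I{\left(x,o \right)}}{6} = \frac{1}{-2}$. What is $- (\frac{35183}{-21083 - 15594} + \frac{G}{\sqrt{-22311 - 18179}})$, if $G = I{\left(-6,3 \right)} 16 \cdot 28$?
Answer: $\frac{35183}{36677} + \frac{672 i \sqrt{40490}}{20245} \approx 0.95927 + 6.6792 i$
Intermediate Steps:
$I{\left(x,o \right)} = 3$ ($I{\left(x,o \right)} = - \frac{6}{-2} = \left(-6\right) \left(- \frac{1}{2}\right) = 3$)
$G = 1344$ ($G = 3 \cdot 16 \cdot 28 = 48 \cdot 28 = 1344$)
$- (\frac{35183}{-21083 - 15594} + \frac{G}{\sqrt{-22311 - 18179}}) = - (\frac{35183}{-21083 - 15594} + \frac{1344}{\sqrt{-22311 - 18179}}) = - (\frac{35183}{-36677} + \frac{1344}{\sqrt{-40490}}) = - (35183 \left(- \frac{1}{36677}\right) + \frac{1344}{i \sqrt{40490}}) = - (- \frac{35183}{36677} + 1344 \left(- \frac{i \sqrt{40490}}{40490}\right)) = - (- \frac{35183}{36677} - \frac{672 i \sqrt{40490}}{20245}) = \frac{35183}{36677} + \frac{672 i \sqrt{40490}}{20245}$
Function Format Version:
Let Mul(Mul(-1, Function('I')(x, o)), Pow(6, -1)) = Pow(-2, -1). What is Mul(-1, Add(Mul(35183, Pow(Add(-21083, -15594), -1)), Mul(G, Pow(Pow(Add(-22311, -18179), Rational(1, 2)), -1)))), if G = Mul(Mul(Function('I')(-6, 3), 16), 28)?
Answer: Add(Rational(35183, 36677), Mul(Rational(672, 20245), I, Pow(40490, Rational(1, 2)))) ≈ Add(0.95927, Mul(6.6792, I))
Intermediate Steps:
Function('I')(x, o) = 3 (Function('I')(x, o) = Mul(-6, Pow(-2, -1)) = Mul(-6, Rational(-1, 2)) = 3)
G = 1344 (G = Mul(Mul(3, 16), 28) = Mul(48, 28) = 1344)
Mul(-1, Add(Mul(35183, Pow(Add(-21083, -15594), -1)), Mul(G, Pow(Pow(Add(-22311, -18179), Rational(1, 2)), -1)))) = Mul(-1, Add(Mul(35183, Pow(Add(-21083, -15594), -1)), Mul(1344, Pow(Pow(Add(-22311, -18179), Rational(1, 2)), -1)))) = Mul(-1, Add(Mul(35183, Pow(-36677, -1)), Mul(1344, Pow(Pow(-40490, Rational(1, 2)), -1)))) = Mul(-1, Add(Mul(35183, Rational(-1, 36677)), Mul(1344, Pow(Mul(I, Pow(40490, Rational(1, 2))), -1)))) = Mul(-1, Add(Rational(-35183, 36677), Mul(1344, Mul(Rational(-1, 40490), I, Pow(40490, Rational(1, 2)))))) = Mul(-1, Add(Rational(-35183, 36677), Mul(Rational(-672, 20245), I, Pow(40490, Rational(1, 2))))) = Add(Rational(35183, 36677), Mul(Rational(672, 20245), I, Pow(40490, Rational(1, 2))))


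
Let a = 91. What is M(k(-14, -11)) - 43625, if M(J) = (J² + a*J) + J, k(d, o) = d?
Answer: -44717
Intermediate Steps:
M(J) = J² + 92*J (M(J) = (J² + 91*J) + J = J² + 92*J)
M(k(-14, -11)) - 43625 = -14*(92 - 14) - 43625 = -14*78 - 43625 = -1092 - 43625 = -44717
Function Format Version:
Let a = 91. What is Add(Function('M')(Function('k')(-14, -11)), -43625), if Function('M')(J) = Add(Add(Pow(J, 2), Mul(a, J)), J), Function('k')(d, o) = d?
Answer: -44717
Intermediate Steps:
Function('M')(J) = Add(Pow(J, 2), Mul(92, J)) (Function('M')(J) = Add(Add(Pow(J, 2), Mul(91, J)), J) = Add(Pow(J, 2), Mul(92, J)))
Add(Function('M')(Function('k')(-14, -11)), -43625) = Add(Mul(-14, Add(92, -14)), -43625) = Add(Mul(-14, 78), -43625) = Add(-1092, -43625) = -44717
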